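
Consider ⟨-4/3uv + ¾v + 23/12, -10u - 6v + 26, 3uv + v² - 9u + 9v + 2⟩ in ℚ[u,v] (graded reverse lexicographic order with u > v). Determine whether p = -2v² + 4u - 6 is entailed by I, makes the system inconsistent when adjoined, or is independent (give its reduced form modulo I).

First compute the reduced Gröbner basis of I by Buchberger's algorithm.
f_1 = -4/3uv + ¾v + 23/12, LT = uv.
f_2 = -10u - 6v + 26, LT = u.
f_3 = 3uv + v² - 9u + 9v + 2, LT = uv.

S(f_1,f_2): lcm = uv. S = -⅗v² + 163/80v - 23/16.
  leading term v²: no divisor's leading term divides it; move -⅗v² to the remainder.
  leading term v: no divisor's leading term divides it; move 163/80v to the remainder.
  leading term 1: no divisor's leading term divides it; move -23/16 to the remainder.
  remainder -⅗v² + 163/80v - 23/16 ≠ 0; add h_4 = -⅗v² + 163/80v - 23/16 to the basis.

S(f_1,f_3): lcm = uv. S = -⅓v² + 3u - 57/16v - 101/48.
  leading term v²: subtract (5/9)·h_4 from -⅓v² + 3u - 57/16v - 101/48 → 3u - 169/36v - 47/36
  leading term u: subtract (-3/10)·f_2 from 3u - 169/36v - 47/36 → -1169/180v + 1169/180
  leading term v: no divisor's leading term divides it; move -1169/180v to the remainder.
  leading term 1: no divisor's leading term divides it; move 1169/180 to the remainder.
  remainder -1169/180v + 1169/180 ≠ 0; add h_5 = -1169/180v + 1169/180 to the basis.

The other S-polynomials (S(f_2,f_3), S(f_1,h_4), S(f_2,h_4), S(f_3,h_4), S(f_1,h_5), S(f_2,h_5), S(f_3,h_5), S(h_4,h_5)) all reduce to 0 modulo the current basis, so we have a Gröbner basis.
Inter-reduce: drop elements whose leading term is divisible by another's, tail-reduce, and make monic.
Reduced Gröbner basis: {u - 2, v - 1}.
Label its elements g_1 = u - 2, g_2 = v - 1.

Reduce p = -2v² + 4u - 6 modulo G:
  leading term v²: subtract (-2v)·g_2 from -2v² + 4u - 6 → 4u - 2v - 6
  leading term u: subtract (4)·g_1 from 4u - 2v - 6 → -2v + 2
  leading term v: subtract (-2)·g_2 from -2v + 2 → 0
  normal form = 0.
Since the normal form is 0, p ∈ I.

The remainder on division by a Gröbner basis is unique — it is the normal form.

-2v² + 4u - 6 lies in I (it reduces to 0).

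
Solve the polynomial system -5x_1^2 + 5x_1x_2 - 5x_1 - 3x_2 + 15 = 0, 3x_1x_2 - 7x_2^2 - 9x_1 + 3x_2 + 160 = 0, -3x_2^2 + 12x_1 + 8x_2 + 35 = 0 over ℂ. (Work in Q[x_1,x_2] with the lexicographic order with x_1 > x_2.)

{(0, 5)}

Compute a lex Gröbner basis by Buchberger's algorithm.
f_1 = -5x_1^2 + 5x_1x_2 - 5x_1 - 3x_2 + 15, LT = x_1^2.
f_2 = 3x_1x_2 - 9x_1 - 7x_2^2 + 3x_2 + 160, LT = x_1x_2.
f_3 = 12x_1 - 3x_2^2 + 8x_2 + 35, LT = x_1.

S(f_1,f_2): lcm = x_1^2x_2. S = 3x_1^2 + 4/3x_1x_2^2 - 160/3x_1 + 3/5x_2^2 - 3x_2.
  leading term x_1^2: subtract (-3/5)·f_1 from 3x_1^2 + 4/3x_1x_2^2 - 160/3x_1 + 3/5x_2^2 - 3x_2 → 4/3x_1x_2^2 + 3x_1x_2 - 169/3x_1 + 3/5x_2^2 - 24/5x_2 + 9
  leading term x_1x_2^2: subtract (4/9x_2)·f_2 from 4/3x_1x_2^2 + 3x_1x_2 - 169/3x_1 + 3/5x_2^2 - 24/5x_2 + 9 → 7x_1x_2 - 169/3x_1 + 28/9x_2^3 - 11/15x_2^2 - 3416/45x_2 + 9
  leading term x_1x_2: subtract (7/3)·f_2 from 7x_1x_2 - 169/3x_1 + 28/9x_2^3 - 11/15x_2^2 - 3416/45x_2 + 9 → -106/3x_1 + 28/9x_2^3 + 78/5x_2^2 - 3731/45x_2 - 1093/3
  leading term x_1: subtract (-53/18)·f_3 from -106/3x_1 + 28/9x_2^3 + 78/5x_2^2 - 3731/45x_2 - 1093/3 → 28/9x_2^3 + 203/30x_2^2 - 2671/45x_2 - 4703/18
  leading term x_2^3: no divisor's leading term divides it; move 28/9x_2^3 to the remainder.
  leading term x_2^2: no divisor's leading term divides it; move 203/30x_2^2 to the remainder.
  leading term x_2: no divisor's leading term divides it; move -2671/45x_2 to the remainder.
  leading term 1: no divisor's leading term divides it; move -4703/18 to the remainder.
  remainder 28/9x_2^3 + 203/30x_2^2 - 2671/45x_2 - 4703/18 ≠ 0; add h_4 = 28/9x_2^3 + 203/30x_2^2 - 2671/45x_2 - 4703/18 to the basis.

S(f_1,f_3): lcm = x_1^2. S = 1/4x_1x_2^2 - 5/3x_1x_2 - 23/12x_1 + 3/5x_2 - 3.
  leading term x_1x_2^2: subtract (1/12x_2)·f_2 from 1/4x_1x_2^2 - 5/3x_1x_2 - 23/12x_1 + 3/5x_2 - 3 → -11/12x_1x_2 - 23/12x_1 + 7/12x_2^3 - 1/4x_2^2 - 191/15x_2 - 3
  leading term x_1x_2: subtract (-11/36)·f_2 from -11/12x_1x_2 - 23/12x_1 + 7/12x_2^3 - 1/4x_2^2 - 191/15x_2 - 3 → -14/3x_1 + 7/12x_2^3 - 43/18x_2^2 - 709/60x_2 + 413/9
  leading term x_1: subtract (-7/18)·f_3 from -14/3x_1 + 7/12x_2^3 - 43/18x_2^2 - 709/60x_2 + 413/9 → 7/12x_2^3 - 32/9x_2^2 - 1567/180x_2 + 119/2
  leading term x_2^3: subtract (3/16)·h_4 from 7/12x_2^3 - 32/9x_2^2 - 1567/180x_2 + 119/2 → -6947/1440x_2^2 + 349/144x_2 + 10415/96
  leading term x_2^2: no divisor's leading term divides it; move -6947/1440x_2^2 to the remainder.
  leading term x_2: no divisor's leading term divides it; move 349/144x_2 to the remainder.
  leading term 1: no divisor's leading term divides it; move 10415/96 to the remainder.
  remainder -6947/1440x_2^2 + 349/144x_2 + 10415/96 ≠ 0; add h_5 = -6947/1440x_2^2 + 349/144x_2 + 10415/96 to the basis.

S(f_2,f_3): lcm = x_1x_2. S = -3x_1 + 1/4x_2^3 - 3x_2^2 - 23/12x_2 + 160/3.
  leading term x_1: subtract (-1/4)·f_3 from -3x_1 + 1/4x_2^3 - 3x_2^2 - 23/12x_2 + 160/3 → 1/4x_2^3 - 15/4x_2^2 + 1/12x_2 + 745/12
  leading term x_2^3: subtract (9/112)·h_4 from 1/4x_2^3 - 15/4x_2^2 + 1/12x_2 + 745/12 → -687/160x_2^2 + 8153/1680x_2 + 55829/672
  leading term x_2^2: subtract (6183/6947)·h_5 from -687/160x_2^2 + 8153/1680x_2 + 55829/672 → 1966486/729435x_2 - 1966486/145887
  leading term x_2: no divisor's leading term divides it; move 1966486/729435x_2 to the remainder.
  leading term 1: no divisor's leading term divides it; move -1966486/145887 to the remainder.
  remainder 1966486/729435x_2 - 1966486/145887 ≠ 0; add h_6 = 1966486/729435x_2 - 1966486/145887 to the basis.

The other S-polynomials (S(f_1,h_4), S(f_2,h_4), S(f_3,h_4), S(f_1,h_5), S(f_2,h_5), S(f_3,h_5), S(h_4,h_5), S(f_1,h_6), S(f_2,h_6), S(f_3,h_6), S(h_4,h_6), S(h_5,h_6)) all reduce to 0 modulo the current basis, so we have a Gröbner basis.
Inter-reduce: drop elements whose leading term is divisible by another's, tail-reduce, and make monic.
Reduced Gröbner basis: {x_1, x_2 - 5}.

Elimination: the polynomial x_2 - 5 lies in the elimination ideal for x_2, so x_2 ∈ {5}. For each such x_2, the remaining basis elements (now univariate) give the rest of the solution.
  x_2 = 5: the earlier basis element becomes x_1 = 0, giving x_1 = 0 — point (0, 5).
Each listed point satisfies every original equation (direct substitution).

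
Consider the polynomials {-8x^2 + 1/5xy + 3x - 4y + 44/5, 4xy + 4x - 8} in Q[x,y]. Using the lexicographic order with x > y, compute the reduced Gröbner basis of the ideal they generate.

f_1 = -8x^2 + 1/5xy + 3x - 4y + 44/5, LT = x^2.
f_2 = 4xy + 4x - 8, LT = xy.

S(f_1,f_2): lcm = x^2y. S = -x^2 - 1/40xy^2 - 3/8xy + 2x + 1/2y^2 - 11/10y.
  reduce S modulo (f_1, f_2):
  remainder 2x + 1/2y^2 - 13/20y - 37/20 ≠ 0; add g_3 = 2x + 1/2y^2 - 13/20y - 37/20 to the basis.

S(f_2,g_3): lcm = xy. S = x - 1/4y^3 + 13/40y^2 + 37/40y - 2.
  reduce S modulo (f_1, f_2, g_3):
  remainder -1/4y^3 + 3/40y^2 + 5/4y - 43/40 ≠ 0; add g_4 = -1/4y^3 + 3/40y^2 + 5/4y - 43/40 to the basis.

The other S-polynomials (S(f_1,g_3), S(f_1,g_4), S(f_2,g_4), S(g_3,g_4)) all reduce to 0 modulo the current basis, so we have a Gröbner basis.
Inter-reduce: drop elements whose leading term is divisible by another's, tail-reduce, and make monic.

G = {x + 1/4y^2 - 13/40y - 37/40, y^3 - 3/10y^2 - 5y + 43/10}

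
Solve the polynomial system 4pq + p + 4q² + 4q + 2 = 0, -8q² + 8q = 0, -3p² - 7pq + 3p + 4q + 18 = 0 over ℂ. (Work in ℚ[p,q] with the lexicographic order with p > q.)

Compute a lex Gröbner basis by Buchberger's algorithm.
f_1 = 4pq + p + 4q² + 4q + 2, LT = pq.
f_2 = -8q² + 8q, LT = q².
f_3 = -3p² - 7pq + 3p + 4q + 18, LT = p².

S(f_1,f_2): lcm = pq². S = 5/4pq + q³ + q² + ½q.
  leading term pq: subtract (5/16)·f_1 from 5/4pq + q³ + q² + ½q → -5/16p + q³ - ¼q² - ¾q - ⅝
  leading term p: no divisor's leading term divides it; move -5/16p to the remainder.
  leading term q³: subtract (-⅛q)·f_2 from q³ - ¼q² - ¾q - ⅝ → ¾q² - ¾q - ⅝
  leading term q²: subtract (-3/32)·f_2 from ¾q² - ¾q - ⅝ → -⅝
  leading term 1: no divisor's leading term divides it; move -⅝ to the remainder.
  remainder -5/16p - ⅝ ≠ 0; add h_4 = -5/16p - ⅝ to the basis.

S(f_1,f_3): lcm = p²q. S = ¼p² - 4/3pq² + 2pq + ½p + 4/3q² + 6q.
  leading term p²: subtract (-1/12)·f_3 from ¼p² - 4/3pq² + 2pq + ½p + 4/3q² + 6q → -4/3pq² + 17/12pq + ¾p + 4/3q² + 19/3q + 3/2
  leading term pq²: subtract (-⅓q)·f_1 from -4/3pq² + 17/12pq + ¾p + 4/3q² + 19/3q + 3/2 → 7/4pq + ¾p + 4/3q³ + 8/3q² + 7q + 3/2
  leading term pq: subtract (7/16)·f_1 from 7/4pq + ¾p + 4/3q³ + 8/3q² + 7q + 3/2 → 5/16p + 4/3q³ + 11/12q² + 21/4q + ⅝
  leading term p: subtract (-1)·h_4 from 5/16p + 4/3q³ + 11/12q² + 21/4q + ⅝ → 4/3q³ + 11/12q² + 21/4q
  leading term q³: subtract (-⅙q)·f_2 from 4/3q³ + 11/12q² + 21/4q → 9/4q² + 21/4q
  leading term q²: subtract (-9/32)·f_2 from 9/4q² + 21/4q → 15/2q
  leading term q: no divisor's leading term divides it; move 15/2q to the remainder.
  remainder 15/2q ≠ 0; add h_5 = 15/2q to the basis.

The other S-polynomials (S(f_2,f_3), S(f_1,h_4), S(f_2,h_4), S(f_3,h_4), S(f_1,h_5), S(f_2,h_5), S(f_3,h_5), S(h_4,h_5)) all reduce to 0 modulo the current basis, so we have a Gröbner basis.
Inter-reduce: drop elements whose leading term is divisible by another's, tail-reduce, and make monic.
Reduced Gröbner basis: {p + 2, q}.

From the last basis element, q = 0, so q takes values in {0}. Each choice, substituted upward through the basis, yields the corresponding point(s) of the solution set.
  q = 0: the earlier basis element becomes p + 2 = 0, giving p = -2 — point (-2, 0).

{(-2, 0)}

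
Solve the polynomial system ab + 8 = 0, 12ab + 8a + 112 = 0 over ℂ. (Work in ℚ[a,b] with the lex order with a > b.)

{(-2, 4)}

Compute a lex Gröbner basis by Buchberger's algorithm.
f_1 = ab + 8, LT = ab.
f_2 = 12ab + 8a + 112, LT = ab.

S(f_1,f_2): lcm = ab. S = -⅔a - 4/3.
  reduce S modulo (f_1, f_2):
  remainder -⅔a - 4/3 ≠ 0; add h_3 = -⅔a - 4/3 to the basis.

S(f_1,h_3): lcm = ab. S = -2b + 8.
  reduce S modulo (f_1, f_2, h_3):
  remainder -2b + 8 ≠ 0; add h_4 = -2b + 8 to the basis.

The other S-polynomials (S(f_2,h_3), S(f_1,h_4), S(f_2,h_4), S(h_3,h_4)) all reduce to 0 modulo the current basis, so we have a Gröbner basis.
Inter-reduce: drop elements whose leading term is divisible by another's, tail-reduce, and make monic.
Reduced Gröbner basis: {a + 2, b - 4}.

Since the basis is lex-ordered, b - 4 is univariate in b. Its roots are {4}. Back-substituting each root into the other basis elements fixes the other coordinates.
  b = 4: the earlier basis element becomes a + 2 = 0, giving a = -2 — point (-2, 4).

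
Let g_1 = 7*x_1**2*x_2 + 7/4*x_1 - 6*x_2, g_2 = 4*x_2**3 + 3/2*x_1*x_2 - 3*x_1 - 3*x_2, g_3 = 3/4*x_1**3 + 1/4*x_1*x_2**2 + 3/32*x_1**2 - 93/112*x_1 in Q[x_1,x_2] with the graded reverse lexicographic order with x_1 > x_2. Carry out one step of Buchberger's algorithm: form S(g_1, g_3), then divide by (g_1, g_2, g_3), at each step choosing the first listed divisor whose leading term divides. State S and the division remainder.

S(g_1, g_3) = -1/3*x_1*x_2**3 - 1/8*x_1**2*x_2 + 1/4*x_1**2 + 1/4*x_1*x_2; remainder on division = 0.

lcm(LM(g_1), LM(g_3)) = x_1**3*x_2.
S = (lcm/LT(g_1))·g_1 − (lcm/LT(g_3))·g_3 = -1/3*x_1*x_2**3 - 1/8*x_1**2*x_2 + 1/4*x_1**2 + 1/4*x_1*x_2.
Reduce S modulo (g_1, g_2, g_3) in that order:
  leading term x_1*x_2**3: subtract (-1/12*x_1)·g_2 from -1/3*x_1*x_2**3 - 1/8*x_1**2*x_2 + 1/4*x_1**2 + 1/4*x_1*x_2 → 0
The remainder is 0, so this S-polynomial contributes no new basis element.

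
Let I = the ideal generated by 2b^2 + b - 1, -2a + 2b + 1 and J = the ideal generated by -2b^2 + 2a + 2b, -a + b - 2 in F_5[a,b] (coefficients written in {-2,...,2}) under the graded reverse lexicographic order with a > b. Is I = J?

Equality of ideals is decidable: compute both reduced Gröbner bases (unique for the ordering) and check whether they agree.
Buchberger on the first generating set:
f_1 = 2b^2 + b - 1, LT = b^2.
f_2 = -2a + 2b + 1, LT = a.

The S-polynomials (S(f_1,f_2)) all reduce to 0 modulo the current basis, so we have a Gröbner basis.
Inter-reduce: drop elements whose leading term is divisible by another's, tail-reduce, and make monic.
Reduced Gröbner basis: {b^2 - 2b + 2, a - b + 2}.

Buchberger on the second generating set:
h_1 = -2b^2 + 2a + 2b, LT = b^2.
h_2 = -a + b - 2, LT = a.

The S-polynomials (S(h_1,h_2)) all reduce to 0 modulo the current basis, so we have a Gröbner basis.
Inter-reduce: drop elements whose leading term is divisible by another's, tail-reduce, and make monic.
Reduced Gröbner basis: {b^2 - 2b + 2, a - b + 2}.

These coincide, so the ideals are equal.

Yes, the ideals are equal.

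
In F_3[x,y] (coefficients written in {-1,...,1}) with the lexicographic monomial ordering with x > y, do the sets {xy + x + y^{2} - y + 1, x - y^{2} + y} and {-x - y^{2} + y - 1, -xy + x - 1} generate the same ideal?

No, the ideals differ.

Equality of ideals is decidable: compute both reduced Gröbner bases (unique for the ordering) and check whether they agree.
Buchberger on the first generating set:
f_1 = xy + x + y^{2} - y + 1, LT = xy.
f_2 = x - y^{2} + y, LT = x.

S(f_1,f_2): lcm = xy. S = x + y^{3} - y + 1.
  leading term x: subtract (1)·f_2 from x + y^{3} - y + 1 → y^{3} + y^{2} + y + 1
  leading term y^{3}: no divisor's leading term divides it; move y^{3} to the remainder.
  leading term y^{2}: no divisor's leading term divides it; move y^{2} to the remainder.
  leading term y: no divisor's leading term divides it; move y to the remainder.
  leading term 1: no divisor's leading term divides it; move 1 to the remainder.
  remainder y^{3} + y^{2} + y + 1 ≠ 0; add g_3 = y^{3} + y^{2} + y + 1 to the basis.

The other S-polynomials (S(f_1,g_3), S(f_2,g_3)) all reduce to 0 modulo the current basis, so we have a Gröbner basis.
Inter-reduce: drop elements whose leading term is divisible by another's, tail-reduce, and make monic.
Reduced Gröbner basis: {x - y^{2} + y, y^{3} + y^{2} + y + 1}.

Buchberger on the second generating set:
h_1 = -x - y^{2} + y - 1, LT = x.
h_2 = -xy + x - 1, LT = xy.

S(h_1,h_2): lcm = xy. S = x + y^{3} - y^{2} + y - 1.
  leading term x: subtract (-1)·h_1 from x + y^{3} - y^{2} + y - 1 → y^{3} + y^{2} - y + 1
  leading term y^{3}: no divisor's leading term divides it; move y^{3} to the remainder.
  leading term y^{2}: no divisor's leading term divides it; move y^{2} to the remainder.
  leading term y: no divisor's leading term divides it; move -y to the remainder.
  leading term 1: no divisor's leading term divides it; move 1 to the remainder.
  remainder y^{3} + y^{2} - y + 1 ≠ 0; add k_3 = y^{3} + y^{2} - y + 1 to the basis.

The other S-polynomials (S(h_1,k_3), S(h_2,k_3)) all reduce to 0 modulo the current basis, so we have a Gröbner basis.
Inter-reduce: drop elements whose leading term is divisible by another's, tail-reduce, and make monic.
Reduced Gröbner basis: {x + y^{2} - y + 1, y^{3} + y^{2} - y + 1}.

The bases are distinct; the ideals are different.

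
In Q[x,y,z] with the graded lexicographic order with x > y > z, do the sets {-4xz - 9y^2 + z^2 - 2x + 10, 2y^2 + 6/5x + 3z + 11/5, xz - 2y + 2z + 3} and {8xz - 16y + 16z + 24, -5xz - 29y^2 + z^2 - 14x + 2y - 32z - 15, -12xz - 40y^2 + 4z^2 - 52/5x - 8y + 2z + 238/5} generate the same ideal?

For a fixed monomial order, each ideal has a unique reduced Gröbner basis; comparing bases decides equality.
Buchberger on the first generating set:
f_1 = -4xz - 9y^2 + z^2 - 2x + 10, LT = xz.
f_2 = 2y^2 + 6/5x + 3z + 11/5, LT = y^2.
f_3 = xz - 2y + 2z + 3, LT = xz.

S(f_1,f_3): lcm = xz. S = 9/4y^2 - 1/4z^2 + 1/2x + 2y - 2z - 11/2.
  reduce S modulo (f_1, f_2, f_3):
  remainder -1/4z^2 - 17/20x + 2y - 43/8z - 319/40 ≠ 0; add g_4 = -1/4z^2 - 17/20x + 2y - 43/8z - 319/40 to the basis.

S(f_1,g_4): lcm = xz^2. S = 9/4y^2z - 1/4z^3 - 17/5x^2 + 8xy - 21xz - 319/10x - 5/2z.
  reduce S modulo (f_1, f_2, f_3, g_4):
  remainder -17/5x^2 + 8xy - 2yz - 387/10x - 27y + 3z + 7/10 ≠ 0; add g_5 = -17/5x^2 + 8xy - 2yz - 387/10x - 27y + 3z + 7/10 to the basis.

The other S-polynomials (S(f_1,f_2), S(f_2,f_3), S(f_2,g_4), S(f_3,g_4), S(f_1,g_5), S(f_2,g_5), S(f_3,g_5), S(g_4,g_5)) all reduce to 0 modulo the current basis, so we have a Gröbner basis.
Inter-reduce: drop elements whose leading term is divisible by another's, tail-reduce, and make monic.
Reduced Gröbner basis: {x^2 - 40/17xy + 10/17yz + 387/34x + 135/17y - 15/17z - 7/34, xz - 2y + 2z + 3, y^2 + 3/5x + 3/2z + 11/10, z^2 + 17/5x - 8y + 43/2z + 319/10}.

Buchberger on the second generating set:
h_1 = 8xz - 16y + 16z + 24, LT = xz.
h_2 = -5xz - 29y^2 + z^2 - 14x + 2y - 32z - 15, LT = xz.
h_3 = -12xz - 40y^2 + 4z^2 - 52/5x - 8y + 2z + 238/5, LT = xz.

S(h_1,h_2): lcm = xz. S = -29/5y^2 + 1/5z^2 - 14/5x - 8/5y - 22/5z.
  reduce S modulo (h_1, h_2, h_3):
  remainder -29/5y^2 + 1/5z^2 - 14/5x - 8/5y - 22/5z ≠ 0; add k_4 = -29/5y^2 + 1/5z^2 - 14/5x - 8/5y - 22/5z to the basis.

S(h_1,h_3): lcm = xz. S = -10/3y^2 + 1/3z^2 - 13/15x - 8/3y + 13/6z + 209/30.
  reduce S modulo (h_1, h_2, h_3, k_4):
  remainder 19/87z^2 + 323/435x - 152/87y + 817/174z + 209/30 ≠ 0; add k_5 = 19/87z^2 + 323/435x - 152/87y + 817/174z + 209/30 to the basis.

S(h_1,k_5): lcm = xz^2. S = -17/5x^2 + 8xy - 43/2xz - 2yz + 2z^2 - 319/10x + 3z.
  reduce S modulo (h_1, h_2, h_3, k_4, k_5):
  remainder -17/5x^2 + 8xy - 2yz - 387/10x - 27y + 3z + 7/10 ≠ 0; add k_6 = -17/5x^2 + 8xy - 2yz - 387/10x - 27y + 3z + 7/10 to the basis.

The other S-polynomials (S(h_2,h_3), S(h_1,k_4), S(h_2,k_4), S(h_3,k_4), S(h_2,k_5), S(h_3,k_5), S(k_4,k_5), S(h_1,k_6), S(h_2,k_6), S(h_3,k_6), S(k_4,k_6), S(k_5,k_6)) all reduce to 0 modulo the current basis, so we have a Gröbner basis.
Inter-reduce: drop elements whose leading term is divisible by another's, tail-reduce, and make monic.
Reduced Gröbner basis: {x^2 - 40/17xy + 10/17yz + 387/34x + 135/17y - 15/17z - 7/34, xz - 2y + 2z + 3, y^2 + 3/5x + 3/2z + 11/10, z^2 + 17/5x - 8y + 43/2z + 319/10}.

Same reduced basis, so the two generating sets span the same ideal.

Yes, the ideals are equal.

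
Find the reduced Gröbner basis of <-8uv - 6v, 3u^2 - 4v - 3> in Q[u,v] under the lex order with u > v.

f_1 = -8uv - 6v, LT = uv.
f_2 = 3u^2 - 4v - 3, LT = u^2.

S(f_1,f_2): lcm = u^2v. S = 3/4uv + 4/3v^2 + v.
  leading term uv: subtract (-3/32)·f_1 from 3/4uv + 4/3v^2 + v → 4/3v^2 + 7/16v
  leading term v^2: no divisor's leading term divides it; move 4/3v^2 to the remainder.
  leading term v: no divisor's leading term divides it; move 7/16v to the remainder.
  remainder 4/3v^2 + 7/16v ≠ 0; add g_3 = 4/3v^2 + 7/16v to the basis.

S(f_1,g_3): lcm = uv^2. S = -21/64uv + 3/4v^2.
  leading term uv: subtract (21/512)·f_1 from -21/64uv + 3/4v^2 → 3/4v^2 + 63/256v
  leading term v^2: subtract (9/16)·g_3 from 3/4v^2 + 63/256v → 0
  remainder 0.

S(f_2,g_3): leading monomials are coprime, so the S-polynomial reduces to 0 (Buchberger's first criterion).
Every S-polynomial of the final basis reduces to 0, so we have a Gröbner basis.

G = {u^2 - 4/3v - 1, uv + 3/4v, v^2 + 21/64v}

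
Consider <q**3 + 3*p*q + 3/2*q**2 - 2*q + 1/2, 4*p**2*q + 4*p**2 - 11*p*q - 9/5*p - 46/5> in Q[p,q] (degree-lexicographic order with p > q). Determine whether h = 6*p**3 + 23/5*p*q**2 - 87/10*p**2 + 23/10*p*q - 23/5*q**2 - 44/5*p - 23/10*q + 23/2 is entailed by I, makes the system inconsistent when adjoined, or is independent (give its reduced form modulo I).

First compute the reduced Gröbner basis of I by Buchberger's algorithm.
f_1 = q**3 + 3*p*q + 3/2*q**2 - 2*q + 1/2, LT = q**3.
f_2 = 4*p**2*q + 4*p**2 - 11*p*q - 9/5*p - 46/5, LT = p**2*q.

S(f_1,f_2): lcm = p**2*q**3. S = 3*p**3*q + 1/2*p**2*q**2 + 11/4*p*q**3 - 2*p**2*q + 9/20*p*q**2 + 1/2*p**2 + 23/10*q**2.
  leading term p**3*q: subtract (3/4*p)·f_2 from 3*p**3*q + 1/2*p**2*q**2 + 11/4*p*q**3 - 2*p**2*q + 9/20*p*q**2 + 1/2*p**2 + 23/10*q**2 → 1/2*p**2*q**2 + 11/4*p*q**3 - 3*p**3 + 25/4*p**2*q + 9/20*p*q**2 + 37/20*p**2 + 23/10*q**2 + 69/10*p
  leading term p**2*q**2: subtract (1/8*q)·f_2 from 1/2*p**2*q**2 + 11/4*p*q**3 - 3*p**3 + 25/4*p**2*q + 9/20*p*q**2 + 37/20*p**2 + 23/10*q**2 + 69/10*p → 11/4*p*q**3 - 3*p**3 + 23/4*p**2*q + 73/40*p*q**2 + 37/20*p**2 + 9/40*p*q + 23/10*q**2 + 69/10*p + 23/20*q
  leading term p*q**3: subtract (11/4*p)·f_1 from 11/4*p*q**3 - 3*p**3 + 23/4*p**2*q + 73/40*p*q**2 + 37/20*p**2 + 9/40*p*q + 23/10*q**2 + 69/10*p + 23/20*q → -3*p**3 - 5/2*p**2*q - 23/10*p*q**2 + 37/20*p**2 + 229/40*p*q + 23/10*q**2 + 221/40*p + 23/20*q
  leading term p**3: no divisor's leading term divides it; move -3*p**3 to the remainder.
  leading term p**2*q: subtract (-5/8)·f_2 from -5/2*p**2*q - 23/10*p*q**2 + 37/20*p**2 + 229/40*p*q + 23/10*q**2 + 221/40*p + 23/20*q → -23/10*p*q**2 + 87/20*p**2 - 23/20*p*q + 23/10*q**2 + 22/5*p + 23/20*q - 23/4
  leading term p*q**2: no divisor's leading term divides it; move -23/10*p*q**2 to the remainder.
  leading term p**2: no divisor's leading term divides it; move 87/20*p**2 to the remainder.
  leading term p*q: no divisor's leading term divides it; move -23/20*p*q to the remainder.
  leading term q**2: no divisor's leading term divides it; move 23/10*q**2 to the remainder.
  leading term p: no divisor's leading term divides it; move 22/5*p to the remainder.
  leading term q: no divisor's leading term divides it; move 23/20*q to the remainder.
  leading term 1: no divisor's leading term divides it; move -23/4 to the remainder.
  remainder -3*p**3 - 23/10*p*q**2 + 87/20*p**2 - 23/20*p*q + 23/10*q**2 + 22/5*p + 23/20*q - 23/4 ≠ 0; add k_3 = -3*p**3 - 23/10*p*q**2 + 87/20*p**2 - 23/20*p*q + 23/10*q**2 + 22/5*p + 23/20*q - 23/4 to the basis.

The other S-polynomials (S(f_1,k_3), S(f_2,k_3)) all reduce to 0 modulo the current basis, so we have a Gröbner basis.
Inter-reduce: drop elements whose leading term is divisible by another's, tail-reduce, and make monic.
Reduced Gröbner basis: {p**3 + 23/30*p*q**2 - 29/20*p**2 + 23/60*p*q - 23/30*q**2 - 22/15*p - 23/60*q + 23/12, p**2*q + p**2 - 11/4*p*q - 9/20*p - 23/10, q**3 + 3*p*q + 3/2*q**2 - 2*q + 1/2}.
Label its elements g_1 = p**3 + 23/30*p*q**2 - 29/20*p**2 + 23/60*p*q - 23/30*q**2 - 22/15*p - 23/60*q + 23/12, g_2 = p**2*q + p**2 - 11/4*p*q - 9/20*p - 23/10, g_3 = q**3 + 3*p*q + 3/2*q**2 - 2*q + 1/2.

Reduce h = 6*p**3 + 23/5*p*q**2 - 87/10*p**2 + 23/10*p*q - 23/5*q**2 - 44/5*p - 23/10*q + 23/2 modulo G:
  leading term p**3: subtract (6)·g_1 from 6*p**3 + 23/5*p*q**2 - 87/10*p**2 + 23/10*p*q - 23/5*q**2 - 44/5*p - 23/10*q + 23/2 → 0
  normal form = 0.
Since the normal form is 0, h ∈ I.

6*p**3 + 23/5*p*q**2 - 87/10*p**2 + 23/10*p*q - 23/5*q**2 - 44/5*p - 23/10*q + 23/2 lies in I (it reduces to 0).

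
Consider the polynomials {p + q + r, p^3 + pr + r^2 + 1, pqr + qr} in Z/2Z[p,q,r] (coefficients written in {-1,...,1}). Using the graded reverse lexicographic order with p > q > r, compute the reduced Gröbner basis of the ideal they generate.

G = {qr^3 + qr^2, r^4 + qr^2 + qr + r, q^3 + r^3 + 1, q^2r + qr^2 + qr, p + q + r}

This is the nonlinear analogue of row-reducing a linear system.

f_1 = p + q + r, LT = p.
f_2 = p^3 + pr + r^2 + 1, LT = p^3.
f_3 = pqr + qr, LT = pqr.

S(f_1,f_2): lcm = p^3. S = p^2q + p^2r + pr + r^2 + 1.
  leading term p^2q: subtract (pq)·f_1 from p^2q + p^2r + pr + r^2 + 1 → pq^2 + p^2r + pqr + pr + r^2 + 1
  leading term pq^2: subtract (q^2)·f_1 from pq^2 + p^2r + pqr + pr + r^2 + 1 → q^3 + p^2r + pqr + q^2r + pr + r^2 + 1
  leading term q^3: no divisor's leading term divides it; move q^3 to the remainder.
  leading term p^2r: subtract (pr)·f_1 from p^2r + pqr + q^2r + pr + r^2 + 1 → q^2r + pr^2 + pr + r^2 + 1
  leading term q^2r: no divisor's leading term divides it; move q^2r to the remainder.
  leading term pr^2: subtract (r^2)·f_1 from pr^2 + pr + r^2 + 1 → qr^2 + r^3 + pr + r^2 + 1
  leading term qr^2: no divisor's leading term divides it; move qr^2 to the remainder.
  leading term r^3: no divisor's leading term divides it; move r^3 to the remainder.
  leading term pr: subtract (r)·f_1 from pr + r^2 + 1 → qr + 1
  leading term qr: no divisor's leading term divides it; move qr to the remainder.
  leading term 1: no divisor's leading term divides it; move 1 to the remainder.
  remainder q^3 + q^2r + qr^2 + r^3 + qr + 1 ≠ 0; add g_4 = q^3 + q^2r + qr^2 + r^3 + qr + 1 to the basis.

S(f_1,f_3): lcm = pqr. S = q^2r + qr^2 + qr.
  leading term q^2r: no divisor's leading term divides it; move q^2r to the remainder.
  leading term qr^2: no divisor's leading term divides it; move qr^2 to the remainder.
  leading term qr: no divisor's leading term divides it; move qr to the remainder.
  remainder q^2r + qr^2 + qr ≠ 0; add g_5 = q^2r + qr^2 + qr to the basis.

S(f_2,f_3): lcm = p^3qr. S = p^2qr + pqr^2 + qr^3 + qr.
  leading term p^2qr: subtract (pqr)·f_1 from p^2qr + pqr^2 + qr^3 + qr → pq^2r + qr^3 + qr
  leading term pq^2r: subtract (q^2r)·f_1 from pq^2r + qr^3 + qr → q^3r + q^2r^2 + qr^3 + qr
  leading term q^3r: subtract (r)·g_4 from q^3r + q^2r^2 + qr^3 + qr → r^4 + qr^2 + qr + r
  leading term r^4: no divisor's leading term divides it; move r^4 to the remainder.
  leading term qr^2: no divisor's leading term divides it; move qr^2 to the remainder.
  leading term qr: no divisor's leading term divides it; move qr to the remainder.
  leading term r: no divisor's leading term divides it; move r to the remainder.
  remainder r^4 + qr^2 + qr + r ≠ 0; add g_6 = r^4 + qr^2 + qr + r to the basis.

S(g_4,g_5): lcm = q^3r. S = qr^3 + r^4 + q^2r + qr^2 + r.
  leading term qr^3: no divisor's leading term divides it; move qr^3 to the remainder.
  leading term r^4: subtract (1)·g_6 from r^4 + q^2r + qr^2 + r → q^2r + qr
  leading term q^2r: subtract (1)·g_5 from q^2r + qr → qr^2
  leading term qr^2: no divisor's leading term divides it; move qr^2 to the remainder.
  remainder qr^3 + qr^2 ≠ 0; add g_7 = qr^3 + qr^2 to the basis.

The other S-polynomials (S(f_1,g_4), S(f_2,g_4), S(f_3,g_4), S(f_1,g_5), S(f_2,g_5), S(f_3,g_5), S(f_1,g_6), S(f_2,g_6), S(f_3,g_6), S(g_4,g_6), S(g_5,g_6), S(f_1,g_7), S(f_2,g_7), S(f_3,g_7), S(g_4,g_7), S(g_5,g_7), S(g_6,g_7)) all reduce to 0 modulo the current basis, so we have a Gröbner basis.
Inter-reduce: drop elements whose leading term is divisible by another's, tail-reduce, and make monic.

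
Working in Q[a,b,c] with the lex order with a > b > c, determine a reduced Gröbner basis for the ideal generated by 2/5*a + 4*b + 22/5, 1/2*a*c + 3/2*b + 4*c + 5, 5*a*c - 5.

f_1 = 2/5*a + 4*b + 22/5, LT = a.
f_2 = 1/2*a*c + 3/2*b + 4*c + 5, LT = a*c.
f_3 = 5*a*c - 5, LT = a*c.

S(f_1,f_2): lcm = a*c. S = 10*b*c - 3*b + 3*c - 10.
  leading term b*c: no divisor's leading term divides it; move 10*b*c to the remainder.
  leading term b: no divisor's leading term divides it; move -3*b to the remainder.
  leading term c: no divisor's leading term divides it; move 3*c to the remainder.
  leading term 1: no divisor's leading term divides it; move -10 to the remainder.
  remainder 10*b*c - 3*b + 3*c - 10 ≠ 0; add g_4 = 10*b*c - 3*b + 3*c - 10 to the basis.

S(f_1,f_3): lcm = a*c. S = 10*b*c + 11*c + 1.
  leading term b*c: subtract (1)·g_4 from 10*b*c + 11*c + 1 → 3*b + 8*c + 11
  leading term b: no divisor's leading term divides it; move 3*b to the remainder.
  leading term c: no divisor's leading term divides it; move 8*c to the remainder.
  leading term 1: no divisor's leading term divides it; move 11 to the remainder.
  remainder 3*b + 8*c + 11 ≠ 0; add g_5 = 3*b + 8*c + 11 to the basis.

S(f_2,f_3): lcm = a*c. S = 3*b + 8*c + 11.
  leading term b: subtract (1)·g_5 from 3*b + 8*c + 11 → 0
  remainder 0.

S(f_1,g_4): leading monomials are coprime, so the S-polynomial reduces to 0 (Buchberger's first criterion).
S(f_2,g_4): lcm = a*b*c. S = 3/10*a*b - 3/10*a*c + a + 3*b**2 + 8*b*c + 10*b.
  leading term a*b: subtract (3/4*b)·f_1 from 3/10*a*b - 3/10*a*c + a + 3*b**2 + 8*b*c + 10*b → -3/10*a*c + a + 8*b*c + 67/10*b
  leading term a*c: subtract (-3/4*c)·f_1 from -3/10*a*c + a + 8*b*c + 67/10*b → a + 11*b*c + 67/10*b + 33/10*c
  leading term a: subtract (5/2)·f_1 from a + 11*b*c + 67/10*b + 33/10*c → 11*b*c - 33/10*b + 33/10*c - 11
  leading term b*c: subtract (11/10)·g_4 from 11*b*c - 33/10*b + 33/10*c - 11 → 0
  remainder 0.

S(f_3,g_4): lcm = a*b*c. S = 3/10*a*b - 3/10*a*c + a - b.
  leading term a*b: subtract (3/4*b)·f_1 from 3/10*a*b - 3/10*a*c + a - b → -3/10*a*c + a - 3*b**2 - 43/10*b
  leading term a*c: subtract (-3/4*c)·f_1 from -3/10*a*c + a - 3*b**2 - 43/10*b → a - 3*b**2 + 3*b*c - 43/10*b + 33/10*c
  leading term a: subtract (5/2)·f_1 from a - 3*b**2 + 3*b*c - 43/10*b + 33/10*c → -3*b**2 + 3*b*c - 143/10*b + 33/10*c - 11
  leading term b**2: subtract (-b)·g_5 from -3*b**2 + 3*b*c - 143/10*b + 33/10*c - 11 → 11*b*c - 33/10*b + 33/10*c - 11
  leading term b*c: subtract (11/10)·g_4 from 11*b*c - 33/10*b + 33/10*c - 11 → 0
  remainder 0.

S(f_1,g_5): leading monomials are coprime, so the S-polynomial reduces to 0 (Buchberger's first criterion).
S(f_2,g_5): leading monomials are coprime, so the S-polynomial reduces to 0 (Buchberger's first criterion).
S(f_3,g_5): leading monomials are coprime, so the S-polynomial reduces to 0 (Buchberger's first criterion).
S(g_4,g_5): lcm = b*c. S = -3/10*b - 8/3*c**2 - 101/30*c - 1.
  leading term b: subtract (-1/10)·g_5 from -3/10*b - 8/3*c**2 - 101/30*c - 1 → -8/3*c**2 - 77/30*c + 1/10
  leading term c**2: no divisor's leading term divides it; move -8/3*c**2 to the remainder.
  leading term c: no divisor's leading term divides it; move -77/30*c to the remainder.
  leading term 1: no divisor's leading term divides it; move 1/10 to the remainder.
  remainder -8/3*c**2 - 77/30*c + 1/10 ≠ 0; add g_6 = -8/3*c**2 - 77/30*c + 1/10 to the basis.

S(f_1,g_6): leading monomials are coprime, so the S-polynomial reduces to 0 (Buchberger's first criterion).
S(f_2,g_6): lcm = a*c**2. S = -77/80*a*c + 3/80*a + 3*b*c + 8*c**2 + 10*c.
  leading term a*c: subtract (-77/32*c)·f_1 from -77/80*a*c + 3/80*a + 3*b*c + 8*c**2 + 10*c → 3/80*a + 101/8*b*c + 8*c**2 + 1647/80*c
  leading term a: subtract (3/32)·f_1 from 3/80*a + 101/8*b*c + 8*c**2 + 1647/80*c → 101/8*b*c - 3/8*b + 8*c**2 + 1647/80*c - 33/80
  leading term b*c: subtract (101/80)·g_4 from 101/8*b*c - 3/8*b + 8*c**2 + 1647/80*c - 33/80 → 273/80*b + 8*c**2 + 84/5*c + 977/80
  leading term b: subtract (91/80)·g_5 from 273/80*b + 8*c**2 + 84/5*c + 977/80 → 8*c**2 + 77/10*c - 3/10
  leading term c**2: subtract (-3)·g_6 from 8*c**2 + 77/10*c - 3/10 → 0
  remainder 0.

S(f_3,g_6): lcm = a*c**2. S = -77/80*a*c + 3/80*a - c.
  leading term a*c: subtract (-77/32*c)·f_1 from -77/80*a*c + 3/80*a - c → 3/80*a + 77/8*b*c + 767/80*c
  leading term a: subtract (3/32)·f_1 from 3/80*a + 77/8*b*c + 767/80*c → 77/8*b*c - 3/8*b + 767/80*c - 33/80
  leading term b*c: subtract (77/80)·g_4 from 77/8*b*c - 3/8*b + 767/80*c - 33/80 → 201/80*b + 67/10*c + 737/80
  leading term b: subtract (67/80)·g_5 from 201/80*b + 67/10*c + 737/80 → 0
  remainder 0.

S(g_4,g_6): lcm = b*c**2. S = -101/80*b*c + 3/80*b + 3/10*c**2 - c.
  leading term b*c: subtract (-101/800)·g_4 from -101/80*b*c + 3/80*b + 3/10*c**2 - c → -273/800*b + 3/10*c**2 - 497/800*c - 101/80
  leading term b: subtract (-91/800)·g_5 from -273/800*b + 3/10*c**2 - 497/800*c - 101/80 → 3/10*c**2 + 231/800*c - 9/800
  leading term c**2: subtract (-9/80)·g_6 from 3/10*c**2 + 231/800*c - 9/800 → 0
  remainder 0.

S(g_5,g_6): leading monomials are coprime, so the S-polynomial reduces to 0 (Buchberger's first criterion).
Every S-polynomial of the final basis reduces to 0, so we have a Gröbner basis.
Inter-reduce: drop elements whose leading term is divisible by another's, tail-reduce, and make monic.

G = {a - 80/3*c - 77/3, b + 8/3*c + 11/3, c**2 + 77/80*c - 3/80}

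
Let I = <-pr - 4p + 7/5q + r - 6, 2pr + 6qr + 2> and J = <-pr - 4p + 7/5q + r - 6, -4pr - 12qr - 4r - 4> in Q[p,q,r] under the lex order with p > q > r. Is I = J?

No, the ideals differ.

For a fixed monomial order, each ideal has a unique reduced Gröbner basis; comparing bases decides equality.
Buchberger on the first generating set:
f_1 = -pr - 4p + 7/5q + r - 6, LT = pr.
f_2 = 2pr + 6qr + 2, LT = pr.

S(f_1,f_2): lcm = pr. S = 4p - 3qr - 7/5q - r + 5.
  reduce S modulo (f_1, f_2):
  remainder 4p - 3qr - 7/5q - r + 5 ≠ 0; add g_3 = 4p - 3qr - 7/5q - r + 5 to the basis.

S(f_1,g_3): lcm = pr. S = 4p + 3/4qr^2 + 7/20qr - 7/5q + 1/4r^2 - 9/4r + 6.
  reduce S modulo (f_1, f_2, g_3):
  remainder 3/4qr^2 + 67/20qr + 1/4r^2 - 5/4r + 1 ≠ 0; add g_4 = 3/4qr^2 + 67/20qr + 1/4r^2 - 5/4r + 1 to the basis.

The other S-polynomials (S(f_2,g_3), S(f_1,g_4), S(f_2,g_4), S(g_3,g_4)) all reduce to 0 modulo the current basis, so we have a Gröbner basis.
Inter-reduce: drop elements whose leading term is divisible by another's, tail-reduce, and make monic.
Reduced Gröbner basis: {p - 3/4qr - 7/20q - 1/4r + 5/4, qr^2 + 67/15qr + 1/3r^2 - 5/3r + 4/3}.

Buchberger on the second generating set:
h_1 = -pr - 4p + 7/5q + r - 6, LT = pr.
h_2 = -4pr - 12qr - 4r - 4, LT = pr.

S(h_1,h_2): lcm = pr. S = 4p - 3qr - 7/5q - 2r + 5.
  reduce S modulo (h_1, h_2):
  remainder 4p - 3qr - 7/5q - 2r + 5 ≠ 0; add k_3 = 4p - 3qr - 7/5q - 2r + 5 to the basis.

S(h_1,k_3): lcm = pr. S = 4p + 3/4qr^2 + 7/20qr - 7/5q + 1/2r^2 - 9/4r + 6.
  reduce S modulo (h_1, h_2, k_3):
  remainder 3/4qr^2 + 67/20qr + 1/2r^2 - 1/4r + 1 ≠ 0; add k_4 = 3/4qr^2 + 67/20qr + 1/2r^2 - 1/4r + 1 to the basis.

The other S-polynomials (S(h_2,k_3), S(h_1,k_4), S(h_2,k_4), S(k_3,k_4)) all reduce to 0 modulo the current basis, so we have a Gröbner basis.
Inter-reduce: drop elements whose leading term is divisible by another's, tail-reduce, and make monic.
Reduced Gröbner basis: {p - 3/4qr - 7/20q - 1/2r + 5/4, qr^2 + 67/15qr + 2/3r^2 - 1/3r + 4/3}.

Since the reduced bases disagree, the two ideals are not the same.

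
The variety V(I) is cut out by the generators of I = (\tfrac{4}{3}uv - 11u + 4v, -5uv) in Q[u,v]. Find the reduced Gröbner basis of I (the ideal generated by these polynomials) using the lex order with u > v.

G = {u - \tfrac{4}{11}v, v^{2}}

f_1 = \tfrac{4}{3}uv - 11u + 4v, LT = uv.
f_2 = -5uv, LT = uv.

S(f_1,f_2): lcm = uv. S = -\tfrac{33}{4}u + 3v.
  leading term u: no divisor's leading term divides it; move -\tfrac{33}{4}u to the remainder.
  leading term v: no divisor's leading term divides it; move 3v to the remainder.
  remainder -\tfrac{33}{4}u + 3v ≠ 0; add g_3 = -\tfrac{33}{4}u + 3v to the basis.

S(f_1,g_3): lcm = uv. S = -\tfrac{33}{4}u + \tfrac{4}{11}v^{2} + 3v.
  leading term u: subtract (1)·g_3 from -\tfrac{33}{4}u + \tfrac{4}{11}v^{2} + 3v → \tfrac{4}{11}v^{2}
  leading term v^{2}: no divisor's leading term divides it; move \tfrac{4}{11}v^{2} to the remainder.
  remainder \tfrac{4}{11}v^{2} ≠ 0; add g_4 = \tfrac{4}{11}v^{2} to the basis.

The other S-polynomials (S(f_2,g_3), S(f_1,g_4), S(f_2,g_4), S(g_3,g_4)) all reduce to 0 modulo the current basis, so we have a Gröbner basis.
Inter-reduce: drop elements whose leading term is divisible by another's, tail-reduce, and make monic.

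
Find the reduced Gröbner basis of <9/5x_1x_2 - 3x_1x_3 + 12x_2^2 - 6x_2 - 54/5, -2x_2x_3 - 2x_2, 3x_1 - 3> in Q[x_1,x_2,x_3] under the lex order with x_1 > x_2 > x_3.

This is the nonlinear analogue of row-reducing a linear system.

f_1 = 9/5x_1x_2 - 3x_1x_3 + 12x_2^2 - 6x_2 - 54/5, LT = x_1x_2.
f_2 = -2x_2x_3 - 2x_2, LT = x_2x_3.
f_3 = 3x_1 - 3, LT = x_1.

S(f_1,f_2): lcm = x_1x_2x_3. S = -x_1x_2 - 5/3x_1x_3^2 + 20/3x_2^2x_3 - 10/3x_2x_3 - 6x_3.
  reduce S modulo (f_1, f_2, f_3):
  remainder -5/3x_3^2 - 23/3x_3 - 6 ≠ 0; add g_4 = -5/3x_3^2 - 23/3x_3 - 6 to the basis.

S(f_1,f_3): lcm = x_1x_2. S = -5/3x_1x_3 + 20/3x_2^2 - 7/3x_2 - 6.
  reduce S modulo (f_1, f_2, f_3, g_4):
  remainder 20/3x_2^2 - 7/3x_2 - 5/3x_3 - 6 ≠ 0; add g_5 = 20/3x_2^2 - 7/3x_2 - 5/3x_3 - 6 to the basis.

The other S-polynomials (S(f_2,f_3), S(f_1,g_4), S(f_2,g_4), S(f_3,g_4), S(f_1,g_5), S(f_2,g_5), S(f_3,g_5), S(g_4,g_5)) all reduce to 0 modulo the current basis, so we have a Gröbner basis.
Inter-reduce: drop elements whose leading term is divisible by another's, tail-reduce, and make monic.

G = {x_1 - 1, x_2^2 - 7/20x_2 - 1/4x_3 - 9/10, x_2x_3 + x_2, x_3^2 + 23/5x_3 + 18/5}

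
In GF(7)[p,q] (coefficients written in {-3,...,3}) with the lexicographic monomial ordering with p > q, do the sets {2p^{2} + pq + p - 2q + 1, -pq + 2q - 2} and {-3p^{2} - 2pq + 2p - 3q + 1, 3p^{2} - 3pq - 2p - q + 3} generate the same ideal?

For a fixed monomial order, each ideal has a unique reduced Gröbner basis; comparing bases decides equality.
Buchberger on the first generating set:
f_1 = 2p^{2} + pq + p - 2q + 1, LT = p^{2}.
f_2 = -pq + 2q - 2, LT = pq.

S(f_1,f_2): lcm = p^{2}q. S = -3pq^{2} - pq - 2p - q^{2} - 3q.
  leading term pq^{2}: subtract (3q)·f_2 from -3pq^{2} - pq - 2p - q^{2} - 3q → -pq - 2p + 3q
  leading term pq: subtract (1)·f_2 from -pq - 2p + 3q → -2p + q + 2
  leading term p: no divisor's leading term divides it; move -2p to the remainder.
  leading term q: no divisor's leading term divides it; move q to the remainder.
  leading term 1: no divisor's leading term divides it; move 2 to the remainder.
  remainder -2p + q + 2 ≠ 0; add g_3 = -2p + q + 2 to the basis.

S(f_2,g_3): lcm = pq. S = -3q^{2} - q + 2.
  leading term q^{2}: no divisor's leading term divides it; move -3q^{2} to the remainder.
  leading term q: no divisor's leading term divides it; move -q to the remainder.
  leading term 1: no divisor's leading term divides it; move 2 to the remainder.
  remainder -3q^{2} - q + 2 ≠ 0; add g_4 = -3q^{2} - q + 2 to the basis.

The other S-polynomials (S(f_1,g_3), S(f_1,g_4), S(f_2,g_4), S(g_3,g_4)) all reduce to 0 modulo the current basis, so we have a Gröbner basis.
Inter-reduce: drop elements whose leading term is divisible by another's, tail-reduce, and make monic.
Reduced Gröbner basis: {p + 3q - 1, q^{2} - 2q - 3}.

Buchberger on the second generating set:
h_1 = -3p^{2} - 2pq + 2p - 3q + 1, LT = p^{2}.
h_2 = 3p^{2} - 3pq - 2p - q + 3, LT = p^{2}.

S(h_1,h_2): lcm = p^{2}. S = -3pq - q + 1.
  leading term pq: no divisor's leading term divides it; move -3pq to the remainder.
  leading term q: no divisor's leading term divides it; move -q to the remainder.
  leading term 1: no divisor's leading term divides it; move 1 to the remainder.
  remainder -3pq - q + 1 ≠ 0; add k_3 = -3pq - q + 1 to the basis.

S(h_1,k_3): lcm = p^{2}q. S = 3pq^{2} - pq - 2p + q^{2} + 2q.
  leading term pq^{2}: subtract (-q)·k_3 from 3pq^{2} - pq - 2p + q^{2} + 2q → -pq - 2p + 3q
  leading term pq: subtract (-2)·k_3 from -pq - 2p + 3q → -2p + q + 2
  leading term p: no divisor's leading term divides it; move -2p to the remainder.
  leading term q: no divisor's leading term divides it; move q to the remainder.
  leading term 1: no divisor's leading term divides it; move 2 to the remainder.
  remainder -2p + q + 2 ≠ 0; add k_4 = -2p + q + 2 to the basis.

S(k_3,k_4): lcm = pq. S = -3q^{2} - q + 2.
  leading term q^{2}: no divisor's leading term divides it; move -3q^{2} to the remainder.
  leading term q: no divisor's leading term divides it; move -q to the remainder.
  leading term 1: no divisor's leading term divides it; move 2 to the remainder.
  remainder -3q^{2} - q + 2 ≠ 0; add k_5 = -3q^{2} - q + 2 to the basis.

The other S-polynomials (S(h_2,k_3), S(h_1,k_4), S(h_2,k_4), S(h_1,k_5), S(h_2,k_5), S(k_3,k_5), S(k_4,k_5)) all reduce to 0 modulo the current basis, so we have a Gröbner basis.
Inter-reduce: drop elements whose leading term is divisible by another's, tail-reduce, and make monic.
Reduced Gröbner basis: {p + 3q - 1, q^{2} - 2q - 3}.

Same reduced basis, so the two generating sets span the same ideal.
The choice of monomial ordering does not affect the verdict — as long as both bases are computed under the same ordering, their equality decides ideal equality.

Yes, the ideals are equal.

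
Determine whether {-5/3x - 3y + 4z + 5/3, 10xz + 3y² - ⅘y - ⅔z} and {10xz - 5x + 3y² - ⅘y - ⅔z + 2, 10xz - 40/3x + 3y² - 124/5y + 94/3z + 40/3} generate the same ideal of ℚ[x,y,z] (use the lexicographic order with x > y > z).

Equality of ideals is decidable: compute both reduced Gröbner bases (unique for the ordering) and check whether they agree.
Buchberger on the first generating set:
f_1 = -5/3x - 3y + 4z + 5/3, LT = x.
f_2 = 10xz + 3y² - ⅘y - ⅔z, LT = xz.

S(f_1,f_2): lcm = xz. S = -3/10y² + 9/5yz + 2/25y - 12/5z² - 14/15z.
  leading term y²: no divisor's leading term divides it; move -3/10y² to the remainder.
  leading term yz: no divisor's leading term divides it; move 9/5yz to the remainder.
  leading term y: no divisor's leading term divides it; move 2/25y to the remainder.
  leading term z²: no divisor's leading term divides it; move -12/5z² to the remainder.
  leading term z: no divisor's leading term divides it; move -14/15z to the remainder.
  remainder -3/10y² + 9/5yz + 2/25y - 12/5z² - 14/15z ≠ 0; add g_3 = -3/10y² + 9/5yz + 2/25y - 12/5z² - 14/15z to the basis.

The other S-polynomials (S(f_1,g_3), S(f_2,g_3)) all reduce to 0 modulo the current basis, so we have a Gröbner basis.
Inter-reduce: drop elements whose leading term is divisible by another's, tail-reduce, and make monic.
Reduced Gröbner basis: {x + 9/5y - 12/5z - 1, y² - 6yz - 4/15y + 8z² + 28/9z}.

Buchberger on the second generating set:
h_1 = 10xz - 5x + 3y² - ⅘y - ⅔z + 2, LT = xz.
h_2 = 10xz - 40/3x + 3y² - 124/5y + 94/3z + 40/3, LT = xz.

S(h_1,h_2): lcm = xz. S = ⅚x + 12/5y - 16/5z - 17/15.
  leading term x: no divisor's leading term divides it; move ⅚x to the remainder.
  leading term y: no divisor's leading term divides it; move 12/5y to the remainder.
  leading term z: no divisor's leading term divides it; move -16/5z to the remainder.
  leading term 1: no divisor's leading term divides it; move -17/15 to the remainder.
  remainder ⅚x + 12/5y - 16/5z - 17/15 ≠ 0; add k_3 = ⅚x + 12/5y - 16/5z - 17/15 to the basis.

S(h_1,k_3): lcm = xz. S = -½x + 3/10y² - 72/25yz - 2/25y + 96/25z² + 97/75z + ⅕.
  leading term x: subtract (-⅗)·k_3 from -½x + 3/10y² - 72/25yz - 2/25y + 96/25z² + 97/75z + ⅕ → 3/10y² - 72/25yz + 34/25y + 96/25z² - 47/75z - 12/25
  leading term y²: no divisor's leading term divides it; move 3/10y² to the remainder.
  leading term yz: no divisor's leading term divides it; move -72/25yz to the remainder.
  leading term y: no divisor's leading term divides it; move 34/25y to the remainder.
  leading term z²: no divisor's leading term divides it; move 96/25z² to the remainder.
  leading term z: no divisor's leading term divides it; move -47/75z to the remainder.
  leading term 1: no divisor's leading term divides it; move -12/25 to the remainder.
  remainder 3/10y² - 72/25yz + 34/25y + 96/25z² - 47/75z - 12/25 ≠ 0; add k_4 = 3/10y² - 72/25yz + 34/25y + 96/25z² - 47/75z - 12/25 to the basis.

The other S-polynomials (S(h_2,k_3), S(h_1,k_4), S(h_2,k_4), S(k_3,k_4)) all reduce to 0 modulo the current basis, so we have a Gröbner basis.
Inter-reduce: drop elements whose leading term is divisible by another's, tail-reduce, and make monic.
Reduced Gröbner basis: {x + 72/25y - 96/25z - 34/25, y² - 48/5yz + 68/15y + 64/5z² - 94/45z - 8/5}.

The bases are distinct; the ideals are different.

No, the ideals differ.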